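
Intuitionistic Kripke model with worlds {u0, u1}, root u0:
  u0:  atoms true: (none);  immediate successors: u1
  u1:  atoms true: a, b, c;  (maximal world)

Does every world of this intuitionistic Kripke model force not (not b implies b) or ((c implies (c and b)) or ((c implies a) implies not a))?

Yes

u0 forces not (not b implies b) or ((c implies (c and b)) or ((c implies a) implies not a)) via the disjunct (c implies (c and b)) or ((c implies a) implies not a).
Since the root u0 forces not (not b implies b) or ((c implies (c and b)) or ((c implies a) implies not a)) and forcing is persistent (monotone upward), every world forces it.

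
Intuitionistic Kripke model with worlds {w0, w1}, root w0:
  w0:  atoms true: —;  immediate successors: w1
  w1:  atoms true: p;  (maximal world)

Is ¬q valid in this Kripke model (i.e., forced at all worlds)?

w0 ⊩ ¬q: no world accessible from w0 forces q.
Since the root w0 forces ¬q and forcing is persistent (monotone upward), every world forces it.

Yes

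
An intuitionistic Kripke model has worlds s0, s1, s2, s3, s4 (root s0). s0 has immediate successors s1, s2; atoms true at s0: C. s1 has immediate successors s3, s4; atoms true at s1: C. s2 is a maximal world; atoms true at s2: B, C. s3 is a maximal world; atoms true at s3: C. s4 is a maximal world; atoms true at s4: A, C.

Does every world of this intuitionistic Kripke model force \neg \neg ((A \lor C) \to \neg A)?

Not every world: s0 \nVdash \neg \neg ((A \lor C) \to \neg A).
s0 \nVdash \neg \neg ((A \lor C) \to \neg A) since s4 is accessible from s0 and s4 \Vdash \neg ((A \lor C) \to \neg A).
s4 \Vdash \neg ((A \lor C) \to \neg A): no world accessible from s4 forces (A \lor C) \to \neg A.

No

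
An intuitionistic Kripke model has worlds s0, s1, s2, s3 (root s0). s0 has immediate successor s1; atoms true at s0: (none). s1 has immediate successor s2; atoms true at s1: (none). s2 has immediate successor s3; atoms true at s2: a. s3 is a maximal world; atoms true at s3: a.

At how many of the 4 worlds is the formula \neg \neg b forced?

s0: does not force it — s0 \nVdash \neg \neg b since s0 is accessible from s0 and s0 \Vdash \neg b.
s1: does not force it — s1 \nVdash \neg \neg b since s1 is accessible from s1 and s1 \Vdash \neg b.
s2: does not force it.
s3: does not force it.
Worlds forcing the formula: { }.

0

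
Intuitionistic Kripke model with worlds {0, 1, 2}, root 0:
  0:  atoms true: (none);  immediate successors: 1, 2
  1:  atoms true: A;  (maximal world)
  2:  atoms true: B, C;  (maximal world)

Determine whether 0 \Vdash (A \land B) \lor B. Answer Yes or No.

No

0 \nVdash (A \land B) \lor B: neither disjunct is forced at 0.
0 \nVdash A \land B since 0 fails A.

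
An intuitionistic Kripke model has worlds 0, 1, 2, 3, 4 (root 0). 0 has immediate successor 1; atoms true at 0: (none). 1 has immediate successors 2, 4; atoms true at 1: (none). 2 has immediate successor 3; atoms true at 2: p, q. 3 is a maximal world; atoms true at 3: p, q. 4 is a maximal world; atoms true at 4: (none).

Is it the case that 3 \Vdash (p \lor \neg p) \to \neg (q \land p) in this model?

No

3 \nVdash (p \lor \neg p) \to \neg (q \land p): already at 3 itself, 3 \Vdash p \lor \neg p but 3 \nVdash \neg (q \land p).
3 \nVdash \neg (q \land p) since 3 is accessible from 3 and 3 \Vdash q \land p.
3 \Vdash q \land p since 3 forces both conjuncts.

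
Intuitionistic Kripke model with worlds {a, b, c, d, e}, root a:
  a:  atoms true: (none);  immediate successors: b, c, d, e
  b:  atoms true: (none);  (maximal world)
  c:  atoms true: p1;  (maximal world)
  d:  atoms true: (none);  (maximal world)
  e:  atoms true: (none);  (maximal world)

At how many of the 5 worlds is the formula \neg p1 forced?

a: does not force it — a \nVdash \neg p1 since c is accessible from a and c \Vdash p1.
b: forces it.
c: does not force it.
d: forces it.
e: forces it.
Worlds forcing the formula: {b, d, e}.

3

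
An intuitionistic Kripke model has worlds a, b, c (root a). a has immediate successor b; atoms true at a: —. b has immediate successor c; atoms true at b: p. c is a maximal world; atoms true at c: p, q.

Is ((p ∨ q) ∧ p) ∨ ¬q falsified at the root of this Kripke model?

Yes

a ⊮ ((p ∨ q) ∧ p) ∨ ¬q: neither disjunct is forced at a.
a ⊮ (p ∨ q) ∧ p since a fails p ∨ q.
So the root a does not force ((p ∨ q) ∧ p) ∨ ¬q; the model is a countermodel.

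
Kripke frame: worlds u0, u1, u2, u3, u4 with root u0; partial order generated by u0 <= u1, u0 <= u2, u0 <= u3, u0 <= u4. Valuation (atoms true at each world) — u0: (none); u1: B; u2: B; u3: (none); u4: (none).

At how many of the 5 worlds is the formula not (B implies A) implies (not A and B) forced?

u0: forces it.
u1: forces it.
u2: forces it.
u3: forces it.
u4: forces it.
Worlds forcing the formula: {u0, u1, u2, u3, u4}.

5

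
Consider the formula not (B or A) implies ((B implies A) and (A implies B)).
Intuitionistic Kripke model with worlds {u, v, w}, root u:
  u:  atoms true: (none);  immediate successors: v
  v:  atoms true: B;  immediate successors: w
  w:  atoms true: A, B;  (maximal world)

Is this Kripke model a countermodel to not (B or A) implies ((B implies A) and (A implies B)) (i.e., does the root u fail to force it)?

u forces not (B or A) implies ((B implies A) and (A implies B)) vacuously: no world accessible from u forces the antecedent not (B or A).
So the root u forces not (B or A) implies ((B implies A) and (A implies B)); the model is not a countermodel.

No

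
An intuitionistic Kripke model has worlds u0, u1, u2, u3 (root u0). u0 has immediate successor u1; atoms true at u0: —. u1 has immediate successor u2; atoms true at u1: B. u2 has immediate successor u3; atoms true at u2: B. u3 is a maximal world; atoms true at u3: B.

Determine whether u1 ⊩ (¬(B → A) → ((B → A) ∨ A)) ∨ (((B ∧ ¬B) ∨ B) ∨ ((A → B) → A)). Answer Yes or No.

Yes

u1 ⊩ (¬(B → A) → ((B → A) ∨ A)) ∨ (((B ∧ ¬B) ∨ B) ∨ ((A → B) → A)) via the disjunct ((B ∧ ¬B) ∨ B) ∨ ((A → B) → A).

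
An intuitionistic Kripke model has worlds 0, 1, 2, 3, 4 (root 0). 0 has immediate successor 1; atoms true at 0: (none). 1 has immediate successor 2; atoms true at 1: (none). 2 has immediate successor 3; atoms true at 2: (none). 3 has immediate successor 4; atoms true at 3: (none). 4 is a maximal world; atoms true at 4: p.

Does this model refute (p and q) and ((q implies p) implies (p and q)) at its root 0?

0 does not force (p and q) and ((q implies p) implies (p and q)) since 0 fails p and q.
So the root 0 does not force (p and q) and ((q implies p) implies (p and q)); the model is a countermodel.

Yes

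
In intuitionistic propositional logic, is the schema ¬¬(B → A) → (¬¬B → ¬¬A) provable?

This is the distribution of double negation over implication, which is intuitionistically derivable.
Assume ¬¬(B → A) and ¬¬B; suppose ¬A. Then B → A would give ¬B (by contraposition), contradicting ¬¬B; so ¬(B → A), contradicting ¬¬(B → A). Hence ¬¬A.

Yes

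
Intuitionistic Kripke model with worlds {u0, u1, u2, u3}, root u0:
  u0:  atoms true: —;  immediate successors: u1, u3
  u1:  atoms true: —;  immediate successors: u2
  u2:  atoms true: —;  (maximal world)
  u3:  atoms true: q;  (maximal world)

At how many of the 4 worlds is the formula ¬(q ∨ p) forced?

2

u0: does not force it — u0 ⊮ ¬(q ∨ p) since u3 is accessible from u0 and u3 ⊩ q ∨ p.
u1: forces it.
u2: forces it.
u3: does not force it — u3 ⊮ ¬(q ∨ p) since u3 is accessible from u3 and u3 ⊩ q ∨ p.
Worlds forcing the formula: {u1, u2}.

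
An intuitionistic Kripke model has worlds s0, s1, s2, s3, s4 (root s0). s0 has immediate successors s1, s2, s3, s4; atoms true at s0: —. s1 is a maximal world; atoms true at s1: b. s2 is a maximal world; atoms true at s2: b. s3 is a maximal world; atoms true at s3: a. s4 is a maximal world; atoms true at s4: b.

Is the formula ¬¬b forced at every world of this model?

Not every world: s0 ⊮ ¬¬b.
s0 ⊮ ¬¬b since s3 is accessible from s0 and s3 ⊩ ¬b.
s3 ⊩ ¬b: no world accessible from s3 forces b.

No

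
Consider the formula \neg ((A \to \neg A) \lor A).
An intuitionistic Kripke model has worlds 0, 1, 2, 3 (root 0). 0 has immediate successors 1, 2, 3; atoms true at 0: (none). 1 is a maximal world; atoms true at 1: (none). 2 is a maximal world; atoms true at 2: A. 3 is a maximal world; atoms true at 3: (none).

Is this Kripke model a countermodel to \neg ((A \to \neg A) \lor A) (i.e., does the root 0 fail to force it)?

Yes

0 \nVdash \neg ((A \to \neg A) \lor A) since 1 is accessible from 0 and 1 \Vdash (A \to \neg A) \lor A.
1 \Vdash (A \to \neg A) \lor A via the disjunct A \to \neg A.
So the root 0 does not force \neg ((A \to \neg A) \lor A); the model is a countermodel.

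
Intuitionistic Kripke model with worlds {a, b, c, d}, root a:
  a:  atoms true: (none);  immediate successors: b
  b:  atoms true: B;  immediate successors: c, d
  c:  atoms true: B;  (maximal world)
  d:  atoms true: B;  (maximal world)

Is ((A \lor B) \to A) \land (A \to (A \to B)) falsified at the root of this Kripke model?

a \nVdash ((A \lor B) \to A) \land (A \to (A \to B)) since a fails (A \lor B) \to A.
So the root a does not force ((A \lor B) \to A) \land (A \to (A \to B)); the model is a countermodel.

Yes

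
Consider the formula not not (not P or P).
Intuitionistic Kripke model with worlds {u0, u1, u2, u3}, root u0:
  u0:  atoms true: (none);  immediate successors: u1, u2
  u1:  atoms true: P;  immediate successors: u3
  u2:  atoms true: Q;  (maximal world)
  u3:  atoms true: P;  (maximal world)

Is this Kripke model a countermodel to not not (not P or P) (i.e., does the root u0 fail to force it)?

u0 forces not not (not P or P): no world accessible from u0 forces not (not P or P).
So the root u0 forces not not (not P or P); the model is not a countermodel.

No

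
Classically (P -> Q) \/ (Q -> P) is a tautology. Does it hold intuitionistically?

This is the Gödel–Dummett linearity axiom, which is not intuitionistically valid.
A Kripke countermodel: worlds u, v, w; order generated by u <= v, u <= w; atoms true at each world — u:{}; v:{P}; w:{Q}.
u ||-/- (P -> Q) \/ (Q -> P): neither disjunct is forced at u.
u ||-/- P -> Q: at the accessible world v, v ||- P but v ||-/- Q.
v lacks atom Q, so v ||-/- Q.
So the root u does not force the formula.

No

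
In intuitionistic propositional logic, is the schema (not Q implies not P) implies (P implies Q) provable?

No

This is the converse of contraposition, which is not intuitionistically valid.
A Kripke countermodel: worlds u0, u1; order generated by u0 <= u1; atoms true at each world — u0:{P}; u1:{P,Q}.
u0 does not force (not Q implies not P) implies (P implies Q): already at u0 itself, u0 forces not Q implies not P but u0 does not force P implies Q.
u0 does not force P implies Q: already at u0 itself, u0 forces P but u0 does not force Q.
u0 lacks atom Q, so u0 does not force Q.
So the root u0 does not force the formula.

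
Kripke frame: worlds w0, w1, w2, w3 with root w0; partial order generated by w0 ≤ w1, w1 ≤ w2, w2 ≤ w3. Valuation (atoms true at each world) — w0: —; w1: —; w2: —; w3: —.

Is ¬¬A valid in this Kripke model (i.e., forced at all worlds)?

Not every world: w0 ⊮ ¬¬A.
w0 ⊮ ¬¬A since w0 is accessible from w0 and w0 ⊩ ¬A.
w0 ⊩ ¬A: no world accessible from w0 forces A.

No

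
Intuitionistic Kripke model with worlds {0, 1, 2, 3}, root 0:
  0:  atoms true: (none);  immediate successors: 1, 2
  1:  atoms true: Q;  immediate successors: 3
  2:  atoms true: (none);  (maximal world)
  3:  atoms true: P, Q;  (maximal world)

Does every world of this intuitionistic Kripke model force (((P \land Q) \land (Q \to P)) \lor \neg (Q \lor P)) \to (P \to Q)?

Yes

0 \Vdash (((P \land Q) \land (Q \to P)) \lor \neg (Q \lor P)) \to (P \to Q): every world accessible from 0 that forces ((P \land Q) \land (Q \to P)) \lor \neg (Q \lor P) (namely 2, 3) also forces P \to Q.
Since the root 0 forces (((P \land Q) \land (Q \to P)) \lor \neg (Q \lor P)) \to (P \to Q) and forcing is persistent (monotone upward), every world forces it.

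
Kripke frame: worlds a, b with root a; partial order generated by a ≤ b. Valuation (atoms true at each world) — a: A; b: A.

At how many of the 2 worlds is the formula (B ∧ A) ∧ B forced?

a: does not force it — a ⊮ (B ∧ A) ∧ B since a fails B ∧ A.
b: does not force it.
Worlds forcing the formula: { }.

0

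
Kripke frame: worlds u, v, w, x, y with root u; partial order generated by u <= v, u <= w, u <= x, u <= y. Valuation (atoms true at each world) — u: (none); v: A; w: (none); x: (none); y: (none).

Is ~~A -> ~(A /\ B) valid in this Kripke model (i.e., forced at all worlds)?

u ||- ~~A -> ~(A /\ B): every world accessible from u that forces ~~A (namely v) also forces ~(A /\ B).
Since the root u forces ~~A -> ~(A /\ B) and forcing is persistent (monotone upward), every world forces it.

Yes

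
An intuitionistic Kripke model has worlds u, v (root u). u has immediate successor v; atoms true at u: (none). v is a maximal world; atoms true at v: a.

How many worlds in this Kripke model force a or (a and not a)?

1

u: does not force it — u does not force a or (a and not a): neither disjunct is forced at u.
v: forces it.
Worlds forcing the formula: {v}.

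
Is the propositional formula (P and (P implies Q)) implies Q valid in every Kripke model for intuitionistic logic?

Yes

This is modus ponens in implicational form, which is intuitionistically derivable.
If a world forces P and P implies Q, then applying the implication at that world (which is accessible from itself) gives Q.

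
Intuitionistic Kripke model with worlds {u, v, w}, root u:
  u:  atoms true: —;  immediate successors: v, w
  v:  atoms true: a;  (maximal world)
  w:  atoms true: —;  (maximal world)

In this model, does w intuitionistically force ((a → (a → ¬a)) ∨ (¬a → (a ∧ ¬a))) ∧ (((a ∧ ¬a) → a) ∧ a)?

No

w ⊮ ((a → (a → ¬a)) ∨ (¬a → (a ∧ ¬a))) ∧ (((a ∧ ¬a) → a) ∧ a) since w fails ((a ∧ ¬a) → a) ∧ a.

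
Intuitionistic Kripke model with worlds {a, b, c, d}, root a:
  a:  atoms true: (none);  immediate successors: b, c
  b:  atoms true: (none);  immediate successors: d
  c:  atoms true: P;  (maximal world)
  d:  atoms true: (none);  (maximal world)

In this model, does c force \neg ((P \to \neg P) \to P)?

No

c \nVdash \neg ((P \to \neg P) \to P) since c is accessible from c and c \Vdash (P \to \neg P) \to P.
c \Vdash (P \to \neg P) \to P vacuously: no world accessible from c forces the antecedent P \to \neg P.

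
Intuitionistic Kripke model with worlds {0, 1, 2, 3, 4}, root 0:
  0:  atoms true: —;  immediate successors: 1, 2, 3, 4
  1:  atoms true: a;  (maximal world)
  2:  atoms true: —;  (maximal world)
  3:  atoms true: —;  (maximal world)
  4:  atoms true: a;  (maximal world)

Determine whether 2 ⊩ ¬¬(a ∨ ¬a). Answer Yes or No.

Yes

2 ⊩ ¬¬(a ∨ ¬a): no world accessible from 2 forces ¬(a ∨ ¬a).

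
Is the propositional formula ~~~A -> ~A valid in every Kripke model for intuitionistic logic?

This is triple-negation reduction, which is intuitionistically derivable.
Assume ~~~A and suppose A. Then ~~A (double-negation introduction), contradicting ~~~A. So ~A.

Yes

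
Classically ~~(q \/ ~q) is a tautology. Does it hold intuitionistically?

Yes

This is the double negation of excluded middle, which is intuitionistically derivable.
Assuming ~(q \/ ~q): from q we'd get q \/ ~q, so ~q; but then q \/ ~q again — contradiction. Hence ~~(q \/ ~q).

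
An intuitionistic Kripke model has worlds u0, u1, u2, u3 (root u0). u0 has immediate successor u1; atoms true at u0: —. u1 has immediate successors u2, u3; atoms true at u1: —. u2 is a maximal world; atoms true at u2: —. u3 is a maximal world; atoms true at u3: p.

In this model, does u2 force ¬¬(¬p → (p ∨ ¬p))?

u2 ⊩ ¬¬(¬p → (p ∨ ¬p)): no world accessible from u2 forces ¬(¬p → (p ∨ ¬p)).

Yes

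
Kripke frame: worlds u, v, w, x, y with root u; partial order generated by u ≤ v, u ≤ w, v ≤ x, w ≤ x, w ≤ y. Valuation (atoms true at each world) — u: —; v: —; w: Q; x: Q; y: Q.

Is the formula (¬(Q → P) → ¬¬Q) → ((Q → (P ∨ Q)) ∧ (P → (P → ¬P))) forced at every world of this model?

u ⊩ (¬(Q → P) → ¬¬Q) → ((Q → (P ∨ Q)) ∧ (P → (P → ¬P))): every world accessible from u that forces ¬(Q → P) → ¬¬Q (namely u, v, w, x, y) also forces (Q → (P ∨ Q)) ∧ (P → (P → ¬P)).
Since the root u forces (¬(Q → P) → ¬¬Q) → ((Q → (P ∨ Q)) ∧ (P → (P → ¬P))) and forcing is persistent (monotone upward), every world forces it.

Yes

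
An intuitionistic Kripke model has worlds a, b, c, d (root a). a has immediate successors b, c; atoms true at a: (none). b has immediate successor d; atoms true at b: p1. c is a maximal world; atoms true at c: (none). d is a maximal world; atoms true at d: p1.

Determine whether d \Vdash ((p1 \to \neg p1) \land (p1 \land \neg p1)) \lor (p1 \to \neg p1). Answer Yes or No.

No

d \nVdash ((p1 \to \neg p1) \land (p1 \land \neg p1)) \lor (p1 \to \neg p1): neither disjunct is forced at d.
d \nVdash (p1 \to \neg p1) \land (p1 \land \neg p1) since d fails p1 \to \neg p1.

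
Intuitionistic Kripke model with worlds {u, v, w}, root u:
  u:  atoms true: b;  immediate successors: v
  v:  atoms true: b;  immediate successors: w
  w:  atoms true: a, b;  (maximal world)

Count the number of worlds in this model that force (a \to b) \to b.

u: forces it.
v: forces it.
w: forces it.
Worlds forcing the formula: {u, v, w}.

3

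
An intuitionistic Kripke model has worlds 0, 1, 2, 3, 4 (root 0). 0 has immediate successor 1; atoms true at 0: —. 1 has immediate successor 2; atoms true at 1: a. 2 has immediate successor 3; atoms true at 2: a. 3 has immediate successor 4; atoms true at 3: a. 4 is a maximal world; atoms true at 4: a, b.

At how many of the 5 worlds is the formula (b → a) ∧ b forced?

1

0: does not force it — 0 ⊮ (b → a) ∧ b since 0 fails b.
1: does not force it.
2: does not force it.
3: does not force it.
4: forces it.
Worlds forcing the formula: {4}.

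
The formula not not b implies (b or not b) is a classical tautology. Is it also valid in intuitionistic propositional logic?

This is a variant of double-negation elimination (deriving excluded middle from double negation), which is not intuitionistically valid.
A Kripke countermodel: worlds u, v; order generated by u <= v; atoms true at each world — u:{}; v:{b}.
u does not force not not b implies (b or not b): already at u itself, u forces not not b but u does not force b or not b.
u does not force b or not b: neither disjunct is forced at u.
u lacks atom b, so u does not force b.
So the root u does not force the formula.

No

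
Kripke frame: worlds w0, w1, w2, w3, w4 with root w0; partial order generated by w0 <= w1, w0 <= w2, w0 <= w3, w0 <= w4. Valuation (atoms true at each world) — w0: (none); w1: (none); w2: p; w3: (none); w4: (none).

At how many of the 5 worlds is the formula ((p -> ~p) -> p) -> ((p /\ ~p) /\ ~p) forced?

w0: does not force it — w0 ||-/- ((p -> ~p) -> p) -> ((p /\ ~p) /\ ~p): at the accessible world w2, w2 ||- (p -> ~p) -> p but w2 ||-/- (p /\ ~p) /\ ~p.
w1: forces it.
w2: does not force it — w2 ||-/- ((p -> ~p) -> p) -> ((p /\ ~p) /\ ~p): already at w2 itself, w2 ||- (p -> ~p) -> p but w2 ||-/- (p /\ ~p) /\ ~p.
w3: forces it.
w4: forces it.
Worlds forcing the formula: {w1, w3, w4}.

3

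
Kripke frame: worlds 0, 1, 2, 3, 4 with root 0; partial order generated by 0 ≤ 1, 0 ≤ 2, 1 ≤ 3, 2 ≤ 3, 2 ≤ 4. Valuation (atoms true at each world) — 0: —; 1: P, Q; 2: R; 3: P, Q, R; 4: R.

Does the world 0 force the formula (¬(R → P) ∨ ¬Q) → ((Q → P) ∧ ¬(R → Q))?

Yes

0 ⊩ (¬(R → P) ∨ ¬Q) → ((Q → P) ∧ ¬(R → Q)): every world accessible from 0 that forces ¬(R → P) ∨ ¬Q (namely 4) also forces (Q → P) ∧ ¬(R → Q).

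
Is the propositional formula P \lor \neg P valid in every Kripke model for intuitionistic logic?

This is the law of excluded middle, which is not intuitionistically valid.
A Kripke countermodel: worlds w0, w1; order generated by w0 \le w1; atoms true at each world — w0:{}; w1:{P}.
w0 \nVdash P \lor \neg P: neither disjunct is forced at w0.
w0 lacks atom P, so w0 \nVdash P.
So the root w0 does not force the formula.

No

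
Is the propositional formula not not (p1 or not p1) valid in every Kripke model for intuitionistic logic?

This is the double negation of excluded middle, which is intuitionistically derivable.
Assuming not (p1 or not p1): from p1 we'd get p1 or not p1, so not p1; but then p1 or not p1 again — contradiction. Hence not not (p1 or not p1).

Yes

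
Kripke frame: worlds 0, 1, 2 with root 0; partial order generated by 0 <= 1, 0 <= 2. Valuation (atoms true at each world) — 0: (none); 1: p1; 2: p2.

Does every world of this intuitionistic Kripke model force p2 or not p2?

Not every world: 0 does not force p2 or not p2.
0 does not force p2 or not p2: neither disjunct is forced at 0.
0 lacks atom p2, so 0 does not force p2.

No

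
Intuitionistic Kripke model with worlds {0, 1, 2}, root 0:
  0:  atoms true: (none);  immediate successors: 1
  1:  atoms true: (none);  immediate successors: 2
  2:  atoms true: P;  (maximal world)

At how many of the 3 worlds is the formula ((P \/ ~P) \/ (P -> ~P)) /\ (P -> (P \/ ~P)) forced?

1

0: does not force it — 0 ||-/- ((P \/ ~P) \/ (P -> ~P)) /\ (P -> (P \/ ~P)) since 0 fails (P \/ ~P) \/ (P -> ~P).
1: does not force it.
2: forces it.
Worlds forcing the formula: {2}.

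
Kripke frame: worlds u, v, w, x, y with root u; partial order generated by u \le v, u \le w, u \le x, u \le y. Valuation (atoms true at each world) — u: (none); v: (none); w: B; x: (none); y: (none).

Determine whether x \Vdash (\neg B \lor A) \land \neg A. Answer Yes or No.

Yes

x \Vdash (\neg B \lor A) \land \neg A since x forces both conjuncts.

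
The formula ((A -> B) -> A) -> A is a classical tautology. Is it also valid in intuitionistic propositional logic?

No

This is Peirce's law, which is not intuitionistically valid.
A Kripke countermodel: worlds a, b; order generated by a <= b; atoms true at each world — a:{}; b:{A}.
a ||-/- ((A -> B) -> A) -> A: already at a itself, a ||- (A -> B) -> A but a ||-/- A.
a lacks atom A, so a ||-/- A.
So the root a does not force the formula.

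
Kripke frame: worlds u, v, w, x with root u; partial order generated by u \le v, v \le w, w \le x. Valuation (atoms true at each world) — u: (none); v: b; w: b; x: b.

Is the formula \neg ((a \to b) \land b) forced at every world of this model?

No

Not every world: u \nVdash \neg ((a \to b) \land b).
u \nVdash \neg ((a \to b) \land b) since v is accessible from u and v \Vdash (a \to b) \land b.
v \Vdash (a \to b) \land b since v forces both conjuncts.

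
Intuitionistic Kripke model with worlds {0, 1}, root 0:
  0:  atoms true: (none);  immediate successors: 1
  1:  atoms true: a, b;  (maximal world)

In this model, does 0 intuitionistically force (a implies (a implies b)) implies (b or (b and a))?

No

0 does not force (a implies (a implies b)) implies (b or (b and a)): already at 0 itself, 0 forces a implies (a implies b) but 0 does not force b or (b and a).
0 does not force b or (b and a): neither disjunct is forced at 0.
0 lacks atom b, so 0 does not force b.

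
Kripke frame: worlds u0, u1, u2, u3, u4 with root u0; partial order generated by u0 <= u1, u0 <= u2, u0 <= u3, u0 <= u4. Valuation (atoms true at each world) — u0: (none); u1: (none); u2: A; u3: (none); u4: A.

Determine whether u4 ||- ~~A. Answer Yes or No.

Yes

u4 ||- ~~A: no world accessible from u4 forces ~A.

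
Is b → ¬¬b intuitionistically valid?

Yes

This is double-negation introduction, which is intuitionistically derivable.
If a world forces b then every accessible world forces b (persistence), so none forces ¬b; hence ¬¬b.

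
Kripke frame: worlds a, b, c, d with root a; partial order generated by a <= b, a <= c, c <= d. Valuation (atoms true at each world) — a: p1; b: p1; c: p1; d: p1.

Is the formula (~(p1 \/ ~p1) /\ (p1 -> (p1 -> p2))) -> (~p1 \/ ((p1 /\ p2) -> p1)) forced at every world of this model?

Yes

a ||- (~(p1 \/ ~p1) /\ (p1 -> (p1 -> p2))) -> (~p1 \/ ((p1 /\ p2) -> p1)) vacuously: no world accessible from a forces the antecedent ~(p1 \/ ~p1) /\ (p1 -> (p1 -> p2)).
Since the root a forces (~(p1 \/ ~p1) /\ (p1 -> (p1 -> p2))) -> (~p1 \/ ((p1 /\ p2) -> p1)) and forcing is persistent (monotone upward), every world forces it.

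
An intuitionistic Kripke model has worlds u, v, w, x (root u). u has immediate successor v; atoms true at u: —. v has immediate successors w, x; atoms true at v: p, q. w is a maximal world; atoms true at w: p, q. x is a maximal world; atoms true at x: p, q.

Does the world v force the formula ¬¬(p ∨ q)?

v ⊩ ¬¬(p ∨ q): no world accessible from v forces ¬(p ∨ q).

Yes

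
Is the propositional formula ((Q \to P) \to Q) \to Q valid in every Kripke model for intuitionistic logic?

No

This is Peirce's law, which is not intuitionistically valid.
A Kripke countermodel: worlds w0, w1; order generated by w0 \le w1; atoms true at each world — w0:{}; w1:{Q}.
w0 \nVdash ((Q \to P) \to Q) \to Q: already at w0 itself, w0 \Vdash (Q \to P) \to Q but w0 \nVdash Q.
w0 lacks atom Q, so w0 \nVdash Q.
So the root w0 does not force the formula.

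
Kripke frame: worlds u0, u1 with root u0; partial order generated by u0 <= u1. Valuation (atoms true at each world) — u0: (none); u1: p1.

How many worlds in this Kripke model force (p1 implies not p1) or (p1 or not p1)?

u0: does not force it — u0 does not force (p1 implies not p1) or (p1 or not p1): neither disjunct is forced at u0.
u1: forces it.
Worlds forcing the formula: {u1}.

1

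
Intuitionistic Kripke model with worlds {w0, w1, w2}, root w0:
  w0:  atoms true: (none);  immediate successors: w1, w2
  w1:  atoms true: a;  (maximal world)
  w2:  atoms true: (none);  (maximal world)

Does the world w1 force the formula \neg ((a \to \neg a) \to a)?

w1 \nVdash \neg ((a \to \neg a) \to a) since w1 is accessible from w1 and w1 \Vdash (a \to \neg a) \to a.
w1 \Vdash (a \to \neg a) \to a vacuously: no world accessible from w1 forces the antecedent a \to \neg a.

No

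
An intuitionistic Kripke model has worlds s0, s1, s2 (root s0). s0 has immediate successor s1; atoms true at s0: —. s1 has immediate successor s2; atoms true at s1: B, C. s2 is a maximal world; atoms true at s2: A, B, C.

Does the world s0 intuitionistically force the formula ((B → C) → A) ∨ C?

s0 ⊮ ((B → C) → A) ∨ C: neither disjunct is forced at s0.
s0 ⊮ (B → C) → A: already at s0 itself, s0 ⊩ B → C but s0 ⊮ A.
s0 lacks atom A, so s0 ⊮ A.

No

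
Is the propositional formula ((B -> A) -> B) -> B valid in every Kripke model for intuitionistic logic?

No

This is Peirce's law, which is not intuitionistically valid.
A Kripke countermodel: worlds s0, s1; order generated by s0 <= s1; atoms true at each world — s0:{}; s1:{B}.
s0 ||-/- ((B -> A) -> B) -> B: already at s0 itself, s0 ||- (B -> A) -> B but s0 ||-/- B.
s0 lacks atom B, so s0 ||-/- B.
So the root s0 does not force the formula.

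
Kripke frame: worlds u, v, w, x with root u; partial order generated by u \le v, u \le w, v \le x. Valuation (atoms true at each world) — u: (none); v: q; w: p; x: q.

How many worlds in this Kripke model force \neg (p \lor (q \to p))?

u: does not force it — u \nVdash \neg (p \lor (q \to p)) since w is accessible from u and w \Vdash p \lor (q \to p).
v: forces it.
w: does not force it — w \nVdash \neg (p \lor (q \to p)) since w is accessible from w and w \Vdash p \lor (q \to p).
x: forces it.
Worlds forcing the formula: {v, x}.

2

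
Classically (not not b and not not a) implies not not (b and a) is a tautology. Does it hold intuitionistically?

Yes

This is the distribution of double negation over conjunction, which is intuitionistically derivable.
Assume not not b, not not a, and not (b and a). From b we'd get not a (since b and a is refuted), contradicting not not a; so not b, contradicting not not b.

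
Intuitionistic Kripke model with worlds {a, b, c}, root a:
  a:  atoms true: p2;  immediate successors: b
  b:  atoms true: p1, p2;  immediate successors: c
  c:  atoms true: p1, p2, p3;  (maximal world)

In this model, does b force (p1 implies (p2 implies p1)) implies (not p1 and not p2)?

No

b does not force (p1 implies (p2 implies p1)) implies (not p1 and not p2): already at b itself, b forces p1 implies (p2 implies p1) but b does not force not p1 and not p2.
b does not force not p1 and not p2 since b fails not p1.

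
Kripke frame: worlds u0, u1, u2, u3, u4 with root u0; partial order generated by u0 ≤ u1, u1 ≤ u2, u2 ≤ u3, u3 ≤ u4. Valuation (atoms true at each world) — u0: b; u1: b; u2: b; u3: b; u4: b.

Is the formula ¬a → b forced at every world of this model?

Yes

u0 ⊩ ¬a → b: every world accessible from u0 that forces ¬a (namely u0, u1, u2, u3, u4) also forces b.
Since the root u0 forces ¬a → b and forcing is persistent (monotone upward), every world forces it.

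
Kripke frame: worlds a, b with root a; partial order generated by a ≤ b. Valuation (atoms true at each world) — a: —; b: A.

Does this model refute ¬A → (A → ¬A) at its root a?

No

a ⊩ ¬A → (A → ¬A) vacuously: no world accessible from a forces the antecedent ¬A.
So the root a forces ¬A → (A → ¬A); the model is not a countermodel.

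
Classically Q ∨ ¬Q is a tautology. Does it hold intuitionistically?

This is the law of excluded middle, which is not intuitionistically valid.
A Kripke countermodel: worlds a, b; order generated by a ≤ b; atoms true at each world — a:{}; b:{Q}.
a ⊮ Q ∨ ¬Q: neither disjunct is forced at a.
a lacks atom Q, so a ⊮ Q.
So the root a does not force the formula.

No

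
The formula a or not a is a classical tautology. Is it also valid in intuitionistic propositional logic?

This is the law of excluded middle, which is not intuitionistically valid.
A Kripke countermodel: worlds w0, w1; order generated by w0 <= w1; atoms true at each world — w0:{}; w1:{a}.
w0 does not force a or not a: neither disjunct is forced at w0.
w0 lacks atom a, so w0 does not force a.
So the root w0 does not force the formula.

No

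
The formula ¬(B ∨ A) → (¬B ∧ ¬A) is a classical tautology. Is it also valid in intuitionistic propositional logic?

Yes

This is a constructively valid De Morgan direction (negated disjunction to conjunction of negations), which is intuitionistically derivable.
From ¬(B ∨ A): if B held then B ∨ A would, contradiction — so ¬B; similarly ¬A.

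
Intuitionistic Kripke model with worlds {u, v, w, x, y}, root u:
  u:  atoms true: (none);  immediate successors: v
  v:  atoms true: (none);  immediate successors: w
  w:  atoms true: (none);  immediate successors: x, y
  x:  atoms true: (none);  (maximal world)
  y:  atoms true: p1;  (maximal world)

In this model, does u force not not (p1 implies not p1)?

u does not force not not (p1 implies not p1) since y is accessible from u and y forces not (p1 implies not p1).
y forces not (p1 implies not p1): no world accessible from y forces p1 implies not p1.

No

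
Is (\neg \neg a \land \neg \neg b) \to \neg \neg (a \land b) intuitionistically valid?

Yes

This is the distribution of double negation over conjunction, which is intuitionistically derivable.
Assume \neg \neg a, \neg \neg b, and \neg (a \land b). From a we'd get \neg b (since a \land b is refuted), contradicting \neg \neg b; so \neg a, contradicting \neg \neg a.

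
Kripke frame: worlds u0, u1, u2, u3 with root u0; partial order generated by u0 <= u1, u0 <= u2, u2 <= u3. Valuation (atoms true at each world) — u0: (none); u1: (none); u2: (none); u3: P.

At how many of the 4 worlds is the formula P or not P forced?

u0: does not force it — u0 does not force P or not P: neither disjunct is forced at u0.
u1: forces it.
u2: does not force it — u2 does not force P or not P: neither disjunct is forced at u2.
u3: forces it.
Worlds forcing the formula: {u1, u3}.

2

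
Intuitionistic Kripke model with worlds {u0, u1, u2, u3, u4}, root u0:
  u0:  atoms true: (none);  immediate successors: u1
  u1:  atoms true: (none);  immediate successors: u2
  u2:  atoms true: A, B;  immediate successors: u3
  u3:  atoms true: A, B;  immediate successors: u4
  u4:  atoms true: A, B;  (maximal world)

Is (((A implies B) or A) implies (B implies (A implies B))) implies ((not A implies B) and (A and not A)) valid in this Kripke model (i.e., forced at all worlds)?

No

Not every world: u0 does not force (((A implies B) or A) implies (B implies (A implies B))) implies ((not A implies B) and (A and not A)).
u0 does not force (((A implies B) or A) implies (B implies (A implies B))) implies ((not A implies B) and (A and not A)): already at u0 itself, u0 forces ((A implies B) or A) implies (B implies (A implies B)) but u0 does not force (not A implies B) and (A and not A).
u0 does not force (not A implies B) and (A and not A) since u0 fails A and not A.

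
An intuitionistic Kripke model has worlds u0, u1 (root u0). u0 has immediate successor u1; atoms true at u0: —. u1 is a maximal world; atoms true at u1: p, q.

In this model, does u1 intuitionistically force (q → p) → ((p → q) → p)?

u1 ⊩ (q → p) → ((p → q) → p): every world accessible from u1 that forces q → p (namely u1) also forces (p → q) → p.

Yes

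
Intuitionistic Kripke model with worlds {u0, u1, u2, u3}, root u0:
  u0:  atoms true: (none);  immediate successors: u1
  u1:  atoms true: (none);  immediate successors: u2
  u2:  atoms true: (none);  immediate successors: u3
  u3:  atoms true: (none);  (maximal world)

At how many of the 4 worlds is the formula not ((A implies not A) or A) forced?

0

u0: does not force it — u0 does not force not ((A implies not A) or A) since u0 is accessible from u0 and u0 forces (A implies not A) or A.
u1: does not force it.
u2: does not force it.
u3: does not force it.
Worlds forcing the formula: { }.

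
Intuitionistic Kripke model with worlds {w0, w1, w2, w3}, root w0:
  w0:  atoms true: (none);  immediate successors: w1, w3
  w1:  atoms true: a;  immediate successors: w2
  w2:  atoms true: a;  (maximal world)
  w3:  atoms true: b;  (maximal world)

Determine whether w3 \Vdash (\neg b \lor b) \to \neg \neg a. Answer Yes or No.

w3 \nVdash (\neg b \lor b) \to \neg \neg a: already at w3 itself, w3 \Vdash \neg b \lor b but w3 \nVdash \neg \neg a.
w3 \nVdash \neg \neg a since w3 is accessible from w3 and w3 \Vdash \neg a.
w3 \Vdash \neg a: no world accessible from w3 forces a.

No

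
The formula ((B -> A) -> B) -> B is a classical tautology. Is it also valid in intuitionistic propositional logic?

No

This is Peirce's law, which is not intuitionistically valid.
A Kripke countermodel: worlds 0, 1; order generated by 0 <= 1; atoms true at each world — 0:{}; 1:{B}.
0 ||-/- ((B -> A) -> B) -> B: already at 0 itself, 0 ||- (B -> A) -> B but 0 ||-/- B.
0 lacks atom B, so 0 ||-/- B.
So the root 0 does not force the formula.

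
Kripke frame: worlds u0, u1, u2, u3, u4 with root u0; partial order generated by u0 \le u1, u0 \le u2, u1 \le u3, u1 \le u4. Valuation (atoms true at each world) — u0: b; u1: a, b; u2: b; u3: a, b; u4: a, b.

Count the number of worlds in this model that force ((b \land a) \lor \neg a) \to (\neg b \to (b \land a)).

5

u0: forces it.
u1: forces it.
u2: forces it.
u3: forces it.
u4: forces it.
Worlds forcing the formula: {u0, u1, u2, u3, u4}.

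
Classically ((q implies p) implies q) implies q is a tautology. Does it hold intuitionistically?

This is Peirce's law, which is not intuitionistically valid.
A Kripke countermodel: worlds 0, 1; order generated by 0 <= 1; atoms true at each world — 0:{}; 1:{q}.
0 does not force ((q implies p) implies q) implies q: already at 0 itself, 0 forces (q implies p) implies q but 0 does not force q.
0 lacks atom q, so 0 does not force q.
So the root 0 does not force the formula.

No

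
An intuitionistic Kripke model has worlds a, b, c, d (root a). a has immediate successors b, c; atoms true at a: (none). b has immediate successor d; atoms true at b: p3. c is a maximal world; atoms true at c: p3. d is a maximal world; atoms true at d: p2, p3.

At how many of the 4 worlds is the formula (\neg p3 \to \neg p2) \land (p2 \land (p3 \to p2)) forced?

a: does not force it — a \nVdash (\neg p3 \to \neg p2) \land (p2 \land (p3 \to p2)) since a fails p2 \land (p3 \to p2).
b: does not force it — b \nVdash (\neg p3 \to \neg p2) \land (p2 \land (p3 \to p2)) since b fails p2 \land (p3 \to p2).
c: does not force it.
d: forces it.
Worlds forcing the formula: {d}.

1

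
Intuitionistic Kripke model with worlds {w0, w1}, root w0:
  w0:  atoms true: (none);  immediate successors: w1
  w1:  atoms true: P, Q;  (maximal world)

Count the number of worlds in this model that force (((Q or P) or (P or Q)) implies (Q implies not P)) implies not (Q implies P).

w0: forces it.
w1: forces it.
Worlds forcing the formula: {w0, w1}.

2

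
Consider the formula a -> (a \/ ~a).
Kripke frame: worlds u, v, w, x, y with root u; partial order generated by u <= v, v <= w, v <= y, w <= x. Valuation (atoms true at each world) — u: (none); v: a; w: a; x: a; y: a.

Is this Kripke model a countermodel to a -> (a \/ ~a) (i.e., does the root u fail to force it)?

u ||- a -> (a \/ ~a): every world accessible from u that forces a (namely v, w, x, y) also forces a \/ ~a.
So the root u forces a -> (a \/ ~a); the model is not a countermodel.

No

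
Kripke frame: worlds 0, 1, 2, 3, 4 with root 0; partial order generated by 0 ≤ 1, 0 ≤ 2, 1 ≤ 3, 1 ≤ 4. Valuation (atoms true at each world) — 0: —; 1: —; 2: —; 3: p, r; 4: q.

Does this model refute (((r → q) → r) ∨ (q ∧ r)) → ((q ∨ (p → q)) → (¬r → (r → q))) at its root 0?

No

0 ⊩ (((r → q) → r) ∨ (q ∧ r)) → ((q ∨ (p → q)) → (¬r → (r → q))): every world accessible from 0 that forces ((r → q) → r) ∨ (q ∧ r) (namely 3) also forces (q ∨ (p → q)) → (¬r → (r → q)).
So the root 0 forces (((r → q) → r) ∨ (q ∧ r)) → ((q ∨ (p → q)) → (¬r → (r → q))); the model is not a countermodel.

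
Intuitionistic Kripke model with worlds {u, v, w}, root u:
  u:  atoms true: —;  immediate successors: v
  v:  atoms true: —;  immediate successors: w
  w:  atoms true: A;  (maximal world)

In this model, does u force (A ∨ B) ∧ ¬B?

No

u ⊮ (A ∨ B) ∧ ¬B since u fails A ∨ B.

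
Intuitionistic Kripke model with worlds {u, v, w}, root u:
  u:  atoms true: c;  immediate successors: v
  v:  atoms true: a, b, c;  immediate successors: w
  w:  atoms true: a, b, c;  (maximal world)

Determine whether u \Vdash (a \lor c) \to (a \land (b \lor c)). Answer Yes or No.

No

u \nVdash (a \lor c) \to (a \land (b \lor c)): already at u itself, u \Vdash a \lor c but u \nVdash a \land (b \lor c).
u \nVdash a \land (b \lor c) since u fails a.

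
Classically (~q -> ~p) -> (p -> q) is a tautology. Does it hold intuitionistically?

No

This is the converse of contraposition, which is not intuitionistically valid.
A Kripke countermodel: worlds u, v; order generated by u <= v; atoms true at each world — u:{p}; v:{p,q}.
u ||-/- (~q -> ~p) -> (p -> q): already at u itself, u ||- ~q -> ~p but u ||-/- p -> q.
u ||-/- p -> q: already at u itself, u ||- p but u ||-/- q.
u lacks atom q, so u ||-/- q.
So the root u does not force the formula.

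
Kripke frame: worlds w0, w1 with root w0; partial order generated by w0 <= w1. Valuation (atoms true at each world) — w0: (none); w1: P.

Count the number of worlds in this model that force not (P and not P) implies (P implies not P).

0

w0: does not force it — w0 does not force not (P and not P) implies (P implies not P): already at w0 itself, w0 forces not (P and not P) but w0 does not force P implies not P.
w1: does not force it — w1 does not force not (P and not P) implies (P implies not P): already at w1 itself, w1 forces not (P and not P) but w1 does not force P implies not P.
Worlds forcing the formula: { }.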